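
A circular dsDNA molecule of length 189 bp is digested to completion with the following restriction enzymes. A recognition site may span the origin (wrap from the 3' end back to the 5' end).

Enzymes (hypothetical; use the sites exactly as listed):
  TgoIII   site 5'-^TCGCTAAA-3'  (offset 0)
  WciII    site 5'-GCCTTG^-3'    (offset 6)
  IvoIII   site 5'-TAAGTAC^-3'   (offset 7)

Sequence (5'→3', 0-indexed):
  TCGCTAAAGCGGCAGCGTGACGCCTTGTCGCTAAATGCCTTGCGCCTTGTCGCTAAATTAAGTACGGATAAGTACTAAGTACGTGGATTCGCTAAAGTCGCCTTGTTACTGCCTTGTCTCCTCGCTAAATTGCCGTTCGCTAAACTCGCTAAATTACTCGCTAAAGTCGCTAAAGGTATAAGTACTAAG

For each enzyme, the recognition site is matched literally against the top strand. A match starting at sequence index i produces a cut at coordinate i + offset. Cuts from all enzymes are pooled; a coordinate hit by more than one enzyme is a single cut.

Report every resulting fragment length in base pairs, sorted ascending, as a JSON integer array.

[4,5,6,7,7,9,9,10,11,12,15,15,16,17,19,27]

Scan for sites:
  TgoIII (TCGCTAAA, off=0): starts [0, 27, 49, 88, 121, 136, 145, 157, 166] → cuts [0, 27, 49, 88, 121, 136, 145, 157, 166]
  WciII (GCCTTG, off=6): starts [21, 36, 43, 99, 110] → cuts [27, 42, 49, 105, 116]
  IvoIII (TAAGTAC, off=7): starts [58, 68, 75, 178] → cuts [65, 75, 82, 185]

Pooled cuts: [0, 27, 42, 49, 65, 75, 82, 88, 105, 116, 121, 136, 145, 157, 166, 185]

Fragment lengths:
  0→27: 27 bp
  27→42: 15 bp
  42→49: 7 bp
  49→65: 16 bp
  65→75: 10 bp
  75→82: 7 bp
  82→88: 6 bp
  88→105: 17 bp
  105→116: 11 bp
  116→121: 5 bp
  121→136: 15 bp
  136→145: 9 bp
  145→157: 12 bp
  157→166: 9 bp
  166→185: 19 bp
  185→0 (wrap): 189-185+0 = 4 bp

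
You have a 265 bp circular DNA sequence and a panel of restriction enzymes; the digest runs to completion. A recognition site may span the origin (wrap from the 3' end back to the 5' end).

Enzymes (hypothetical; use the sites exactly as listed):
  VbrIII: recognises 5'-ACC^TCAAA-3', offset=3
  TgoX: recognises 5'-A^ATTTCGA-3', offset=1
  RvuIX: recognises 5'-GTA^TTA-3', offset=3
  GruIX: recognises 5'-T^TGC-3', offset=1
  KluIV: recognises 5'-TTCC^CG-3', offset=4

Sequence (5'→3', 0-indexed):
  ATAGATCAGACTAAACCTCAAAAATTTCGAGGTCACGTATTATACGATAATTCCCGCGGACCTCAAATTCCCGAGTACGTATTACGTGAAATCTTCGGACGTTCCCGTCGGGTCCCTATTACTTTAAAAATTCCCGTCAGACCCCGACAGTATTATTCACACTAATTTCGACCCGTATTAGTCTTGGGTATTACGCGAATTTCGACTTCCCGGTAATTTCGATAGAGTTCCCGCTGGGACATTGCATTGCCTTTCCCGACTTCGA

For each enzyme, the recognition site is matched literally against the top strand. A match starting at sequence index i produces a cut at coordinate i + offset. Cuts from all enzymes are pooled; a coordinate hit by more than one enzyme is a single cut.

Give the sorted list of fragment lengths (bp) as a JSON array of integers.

Per-enzyme occurrences:
  VbrIII (ACCTCAAA, off=3): starts [14, 59] → cuts [17, 62]
  TgoX (AATTTCGA, off=1): starts [22, 163, 197, 214] → cuts [23, 164, 198, 215]
  RvuIX (GTATTA, off=3): starts [36, 78, 149, 174, 187] → cuts [39, 81, 152, 177, 190]
  GruIX (TTGC, off=1): starts [241, 246] → cuts [242, 247]
  KluIV (TTCCCG, off=4): starts [50, 67, 101, 130, 206, 227, 252] → cuts [54, 71, 105, 134, 210, 231, 256]

Pooled cuts: [17, 23, 39, 54, 62, 71, 81, 105, 134, 152, 164, 177, 190, 198, 210, 215, 231, 242, 247, 256]

Fragment lengths:
  17→23: 6 bp
  23→39: 16 bp
  39→54: 15 bp
  54→62: 8 bp
  62→71: 9 bp
  71→81: 10 bp
  81→105: 24 bp
  105→134: 29 bp
  134→152: 18 bp
  152→164: 12 bp
  164→177: 13 bp
  177→190: 13 bp
  190→198: 8 bp
  198→210: 12 bp
  210→215: 5 bp
  215→231: 16 bp
  231→242: 11 bp
  242→247: 5 bp
  247→256: 9 bp
  256→17 (wrap): 265-256+17 = 26 bp

[5,5,6,8,8,9,9,10,11,12,12,13,13,15,16,16,18,24,26,29]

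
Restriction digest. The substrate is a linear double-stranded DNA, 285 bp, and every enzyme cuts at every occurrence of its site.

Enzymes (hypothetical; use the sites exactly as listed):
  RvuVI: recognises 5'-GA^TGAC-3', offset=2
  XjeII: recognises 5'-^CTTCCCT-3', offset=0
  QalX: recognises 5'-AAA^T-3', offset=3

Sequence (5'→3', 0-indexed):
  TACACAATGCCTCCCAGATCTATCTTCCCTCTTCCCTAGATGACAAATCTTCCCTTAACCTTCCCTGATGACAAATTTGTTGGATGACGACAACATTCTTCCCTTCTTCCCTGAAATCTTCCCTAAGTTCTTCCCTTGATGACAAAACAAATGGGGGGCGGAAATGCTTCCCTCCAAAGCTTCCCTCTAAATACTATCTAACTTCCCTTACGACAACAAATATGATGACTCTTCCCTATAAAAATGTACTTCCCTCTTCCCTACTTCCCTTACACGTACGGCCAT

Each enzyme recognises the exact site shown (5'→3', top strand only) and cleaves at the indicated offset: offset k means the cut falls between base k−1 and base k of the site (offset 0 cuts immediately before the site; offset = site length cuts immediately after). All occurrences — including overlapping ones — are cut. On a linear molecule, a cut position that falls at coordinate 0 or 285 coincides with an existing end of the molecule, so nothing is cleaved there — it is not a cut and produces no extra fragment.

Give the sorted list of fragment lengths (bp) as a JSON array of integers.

[1,1,2,4,5,5,7,7,7,7,8,8,9,9,10,10,10,11,11,12,12,12,13,13,13,14,19,22,23]

Site scan:
  RvuVI GATGAC/2: at [38, 66, 82, 137, 223] ⇒ [40, 68, 84, 139, 225]
  XjeII CTTCCCT/0: at [23, 30, 48, 59, 97, 105, 117, 129, 166, 179, 201, 230, 248, 255, 263] ⇒ [23, 30, 48, 59, 97, 105, 117, 129, 166, 179, 201, 230, 248, 255, 263]
  QalX AAAT/3: at [44, 72, 113, 148, 161, 188, 217, 241] ⇒ [47, 75, 116, 151, 164, 191, 220, 244]

All cut coordinates (distinct, sorted): [23, 30, 40, 47, 48, 59, 68, 75, 84, 97, 105, 116, 117, 129, 139, 151, 164, 166, 179, 191, 201, 220, 225, 230, 244, 248, 255, 263]

Fragment lengths:
  [0,23): 23 bp
  [23,30): 7 bp
  [30,40): 10 bp
  [40,47): 7 bp
  [47,48): 1 bp
  [48,59): 11 bp
  [59,68): 9 bp
  [68,75): 7 bp
  [75,84): 9 bp
  [84,97): 13 bp
  [97,105): 8 bp
  [105,116): 11 bp
  [116,117): 1 bp
  [117,129): 12 bp
  [129,139): 10 bp
  [139,151): 12 bp
  [151,164): 13 bp
  [164,166): 2 bp
  [166,179): 13 bp
  [179,191): 12 bp
  [191,201): 10 bp
  [201,220): 19 bp
  [220,225): 5 bp
  [225,230): 5 bp
  [230,244): 14 bp
  [244,248): 4 bp
  [248,255): 7 bp
  [255,263): 8 bp
  [263,285): 22 bp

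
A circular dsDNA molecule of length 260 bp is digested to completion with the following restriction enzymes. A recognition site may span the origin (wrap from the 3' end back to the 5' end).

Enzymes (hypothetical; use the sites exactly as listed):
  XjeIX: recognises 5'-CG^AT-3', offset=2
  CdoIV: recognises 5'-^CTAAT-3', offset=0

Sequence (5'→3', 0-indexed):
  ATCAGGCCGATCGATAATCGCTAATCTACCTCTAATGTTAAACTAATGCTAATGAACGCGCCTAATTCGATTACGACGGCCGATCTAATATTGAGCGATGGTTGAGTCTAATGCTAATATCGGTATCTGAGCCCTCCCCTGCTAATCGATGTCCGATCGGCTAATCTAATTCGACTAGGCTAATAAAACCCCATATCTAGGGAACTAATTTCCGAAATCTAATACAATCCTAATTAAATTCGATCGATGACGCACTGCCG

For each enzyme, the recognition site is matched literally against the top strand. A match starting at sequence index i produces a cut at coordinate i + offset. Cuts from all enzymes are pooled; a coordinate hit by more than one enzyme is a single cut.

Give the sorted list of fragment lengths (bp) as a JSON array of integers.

Per-enzyme occurrences:
  XjeIX (CGAT, off=2): starts [7, 11, 67, 80, 95, 146, 153, 240, 244, 258] → cuts [0, 9, 13, 69, 82, 97, 148, 155, 242, 246]
  CdoIV (CTAAT, off=0): starts [20, 31, 42, 48, 61, 84, 107, 113, 141, 160, 165, 179, 204, 218, 229] → cuts [20, 31, 42, 48, 61, 84, 107, 113, 141, 160, 165, 179, 204, 218, 229]

Pooled cuts: [0, 9, 13, 20, 31, 42, 48, 61, 69, 82, 84, 97, 107, 113, 141, 148, 155, 160, 165, 179, 204, 218, 229, 242, 246]

Fragments:
  0→9: 9 bp
  9→13: 4 bp
  13→20: 7 bp
  20→31: 11 bp
  31→42: 11 bp
  42→48: 6 bp
  48→61: 13 bp
  61→69: 8 bp
  69→82: 13 bp
  82→84: 2 bp
  84→97: 13 bp
  97→107: 10 bp
  107→113: 6 bp
  113→141: 28 bp
  141→148: 7 bp
  148→155: 7 bp
  155→160: 5 bp
  160→165: 5 bp
  165→179: 14 bp
  179→204: 25 bp
  204→218: 14 bp
  218→229: 11 bp
  229→242: 13 bp
  242→246: 4 bp
  246→0 (wrap): 260-246+0 = 14 bp

[2,4,4,5,5,6,6,7,7,7,8,9,10,11,11,11,13,13,13,13,14,14,14,25,28]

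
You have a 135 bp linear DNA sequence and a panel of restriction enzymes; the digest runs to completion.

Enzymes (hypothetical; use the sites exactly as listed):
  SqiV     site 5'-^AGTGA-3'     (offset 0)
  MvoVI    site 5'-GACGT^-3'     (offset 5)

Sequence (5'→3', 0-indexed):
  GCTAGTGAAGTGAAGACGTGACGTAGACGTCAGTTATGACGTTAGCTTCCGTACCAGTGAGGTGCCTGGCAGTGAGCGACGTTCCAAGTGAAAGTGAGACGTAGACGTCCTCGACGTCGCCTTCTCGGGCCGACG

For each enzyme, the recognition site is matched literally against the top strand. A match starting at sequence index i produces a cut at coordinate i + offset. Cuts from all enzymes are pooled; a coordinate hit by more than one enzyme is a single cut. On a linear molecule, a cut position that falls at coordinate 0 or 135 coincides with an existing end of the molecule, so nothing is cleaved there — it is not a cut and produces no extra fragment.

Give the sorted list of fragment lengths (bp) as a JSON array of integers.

[3,4,5,5,6,6,6,9,10,11,12,12,13,15,18]

Per-enzyme occurrences:
  SqiV AGTGA/0: at [3, 8, 55, 70, 86, 92] ⇒ [3, 8, 55, 70, 86, 92]
  MvoVI GACGT/5: at [14, 19, 25, 37, 77, 97, 103, 112] ⇒ [19, 24, 30, 42, 82, 102, 108, 117]

Pooled cuts: [3, 8, 19, 24, 30, 42, 55, 70, 82, 86, 92, 102, 108, 117]

Fragment lengths:
  [0,3): 3 bp
  [3,8): 5 bp
  [8,19): 11 bp
  [19,24): 5 bp
  [24,30): 6 bp
  [30,42): 12 bp
  [42,55): 13 bp
  [55,70): 15 bp
  [70,82): 12 bp
  [82,86): 4 bp
  [86,92): 6 bp
  [92,102): 10 bp
  [102,108): 6 bp
  [108,117): 9 bp
  [117,135): 18 bp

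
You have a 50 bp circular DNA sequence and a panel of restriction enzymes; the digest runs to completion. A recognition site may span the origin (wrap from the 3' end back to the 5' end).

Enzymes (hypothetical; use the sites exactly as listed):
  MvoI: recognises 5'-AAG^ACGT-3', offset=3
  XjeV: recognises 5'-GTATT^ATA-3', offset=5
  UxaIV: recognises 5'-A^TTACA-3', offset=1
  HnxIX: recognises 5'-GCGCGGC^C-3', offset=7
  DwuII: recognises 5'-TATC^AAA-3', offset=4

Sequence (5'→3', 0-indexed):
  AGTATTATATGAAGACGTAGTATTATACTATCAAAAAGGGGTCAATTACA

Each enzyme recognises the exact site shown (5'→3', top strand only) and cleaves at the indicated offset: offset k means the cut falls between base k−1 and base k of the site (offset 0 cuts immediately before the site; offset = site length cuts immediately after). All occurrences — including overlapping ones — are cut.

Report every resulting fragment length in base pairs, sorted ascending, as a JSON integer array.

[8,8,10,11,13]

Site scan:
  MvoI (AAGACGT, off=3): starts [11] → cuts [14]
  XjeV (GTATTATA, off=5): starts [1, 19] → cuts [6, 24]
  UxaIV (ATTACA, off=1): starts [44] → cuts [45]
  HnxIX (GCGCGGCC, off=7): no sites
  DwuII (TATCAAA, off=4): starts [28] → cuts [32]

All cut coordinates (distinct, sorted): [6, 14, 24, 32, 45]

Fragments:
  6→14: 8 bp
  14→24: 10 bp
  24→32: 8 bp
  32→45: 13 bp
  45→6 (wrap): 50-45+6 = 11 bp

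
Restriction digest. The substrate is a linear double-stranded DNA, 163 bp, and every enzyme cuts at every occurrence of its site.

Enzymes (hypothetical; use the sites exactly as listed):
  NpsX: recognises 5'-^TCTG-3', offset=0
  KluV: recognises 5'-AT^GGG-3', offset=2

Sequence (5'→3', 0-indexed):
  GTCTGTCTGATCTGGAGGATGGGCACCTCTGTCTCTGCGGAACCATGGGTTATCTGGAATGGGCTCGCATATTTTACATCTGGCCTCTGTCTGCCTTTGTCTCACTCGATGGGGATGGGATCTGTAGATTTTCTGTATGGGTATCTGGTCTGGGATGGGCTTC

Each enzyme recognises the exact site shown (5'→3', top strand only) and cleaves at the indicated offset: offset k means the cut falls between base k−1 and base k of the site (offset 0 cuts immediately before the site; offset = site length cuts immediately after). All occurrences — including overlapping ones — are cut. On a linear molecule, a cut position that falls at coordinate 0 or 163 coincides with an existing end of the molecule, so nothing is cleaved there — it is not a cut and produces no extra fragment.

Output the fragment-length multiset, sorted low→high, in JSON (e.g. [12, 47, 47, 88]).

[1,4,4,4,5,5,5,6,6,6,7,7,7,7,8,8,10,11,13,18,21]

Scan for sites:
  NpsX (TCTG, off=0): starts [1, 5, 10, 27, 33, 52, 78, 85, 89, 120, 131, 143, 148] → cuts [1, 5, 10, 27, 33, 52, 78, 85, 89, 120, 131, 143, 148]
  KluV (ATGGG, off=2): starts [18, 44, 58, 108, 114, 136, 154] → cuts [20, 46, 60, 110, 116, 138, 156]

Pooled cuts: [1, 5, 10, 20, 27, 33, 46, 52, 60, 78, 85, 89, 110, 116, 120, 131, 138, 143, 148, 156]

Fragment lengths:
  [0,1): 1 bp
  [1,5): 4 bp
  [5,10): 5 bp
  [10,20): 10 bp
  [20,27): 7 bp
  [27,33): 6 bp
  [33,46): 13 bp
  [46,52): 6 bp
  [52,60): 8 bp
  [60,78): 18 bp
  [78,85): 7 bp
  [85,89): 4 bp
  [89,110): 21 bp
  [110,116): 6 bp
  [116,120): 4 bp
  [120,131): 11 bp
  [131,138): 7 bp
  [138,143): 5 bp
  [143,148): 5 bp
  [148,156): 8 bp
  [156,163): 7 bp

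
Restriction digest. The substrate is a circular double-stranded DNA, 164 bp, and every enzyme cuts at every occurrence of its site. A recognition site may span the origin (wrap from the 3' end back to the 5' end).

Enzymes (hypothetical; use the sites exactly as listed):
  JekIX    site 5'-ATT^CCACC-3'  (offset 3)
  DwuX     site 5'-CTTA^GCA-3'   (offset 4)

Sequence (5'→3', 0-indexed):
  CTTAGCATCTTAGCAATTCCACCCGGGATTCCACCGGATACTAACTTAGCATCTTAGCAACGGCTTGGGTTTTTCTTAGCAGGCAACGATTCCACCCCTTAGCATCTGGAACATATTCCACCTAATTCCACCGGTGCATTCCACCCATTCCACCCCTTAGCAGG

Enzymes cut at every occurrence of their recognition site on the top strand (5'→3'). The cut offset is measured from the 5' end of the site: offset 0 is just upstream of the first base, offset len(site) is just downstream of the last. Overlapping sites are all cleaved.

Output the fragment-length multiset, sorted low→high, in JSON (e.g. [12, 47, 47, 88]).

[6,8,8,9,9,10,10,10,12,13,13,16,18,22]

Site scan:
  JekIX ATTCCACC/3: at [15, 27, 88, 114, 124, 137, 146] ⇒ [18, 30, 91, 117, 127, 140, 149]
  DwuX CTTAGCA/4: at [0, 8, 44, 52, 74, 97, 155] ⇒ [4, 12, 48, 56, 78, 101, 159]

Pooled cuts: [4, 12, 18, 30, 48, 56, 78, 91, 101, 117, 127, 140, 149, 159]

Fragment lengths:
  4→12: 8 bp
  12→18: 6 bp
  18→30: 12 bp
  30→48: 18 bp
  48→56: 8 bp
  56→78: 22 bp
  78→91: 13 bp
  91→101: 10 bp
  101→117: 16 bp
  117→127: 10 bp
  127→140: 13 bp
  140→149: 9 bp
  149→159: 10 bp
  159→4 (wrap): 164-159+4 = 9 bp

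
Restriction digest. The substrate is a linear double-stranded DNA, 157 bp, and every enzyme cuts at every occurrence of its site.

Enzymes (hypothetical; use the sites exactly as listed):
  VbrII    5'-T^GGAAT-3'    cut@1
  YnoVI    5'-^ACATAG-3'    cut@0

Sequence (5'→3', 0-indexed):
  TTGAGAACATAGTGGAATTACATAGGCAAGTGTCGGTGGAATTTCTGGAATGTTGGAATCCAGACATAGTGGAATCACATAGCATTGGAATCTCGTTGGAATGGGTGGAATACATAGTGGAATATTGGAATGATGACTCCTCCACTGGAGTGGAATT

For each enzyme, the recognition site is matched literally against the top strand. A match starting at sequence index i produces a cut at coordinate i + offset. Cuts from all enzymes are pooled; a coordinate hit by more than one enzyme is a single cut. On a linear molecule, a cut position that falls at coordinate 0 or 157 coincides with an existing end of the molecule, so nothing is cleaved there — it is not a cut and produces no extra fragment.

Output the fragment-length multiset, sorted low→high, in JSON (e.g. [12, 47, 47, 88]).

Scan for sites:
  VbrII (TGGAAT, off=1): starts [12, 36, 45, 53, 69, 85, 96, 105, 117, 125, 150] → cuts [13, 37, 46, 54, 70, 86, 97, 106, 118, 126, 151]
  YnoVI (ACATAG, off=0): starts [6, 19, 63, 76, 111] → cuts [6, 19, 63, 76, 111]

Pooled cuts: [6, 13, 19, 37, 46, 54, 63, 70, 76, 86, 97, 106, 111, 118, 126, 151]

Fragments:
  [0,6): 6 bp
  [6,13): 7 bp
  [13,19): 6 bp
  [19,37): 18 bp
  [37,46): 9 bp
  [46,54): 8 bp
  [54,63): 9 bp
  [63,70): 7 bp
  [70,76): 6 bp
  [76,86): 10 bp
  [86,97): 11 bp
  [97,106): 9 bp
  [106,111): 5 bp
  [111,118): 7 bp
  [118,126): 8 bp
  [126,151): 25 bp
  [151,157): 6 bp

[5,6,6,6,6,7,7,7,8,8,9,9,9,10,11,18,25]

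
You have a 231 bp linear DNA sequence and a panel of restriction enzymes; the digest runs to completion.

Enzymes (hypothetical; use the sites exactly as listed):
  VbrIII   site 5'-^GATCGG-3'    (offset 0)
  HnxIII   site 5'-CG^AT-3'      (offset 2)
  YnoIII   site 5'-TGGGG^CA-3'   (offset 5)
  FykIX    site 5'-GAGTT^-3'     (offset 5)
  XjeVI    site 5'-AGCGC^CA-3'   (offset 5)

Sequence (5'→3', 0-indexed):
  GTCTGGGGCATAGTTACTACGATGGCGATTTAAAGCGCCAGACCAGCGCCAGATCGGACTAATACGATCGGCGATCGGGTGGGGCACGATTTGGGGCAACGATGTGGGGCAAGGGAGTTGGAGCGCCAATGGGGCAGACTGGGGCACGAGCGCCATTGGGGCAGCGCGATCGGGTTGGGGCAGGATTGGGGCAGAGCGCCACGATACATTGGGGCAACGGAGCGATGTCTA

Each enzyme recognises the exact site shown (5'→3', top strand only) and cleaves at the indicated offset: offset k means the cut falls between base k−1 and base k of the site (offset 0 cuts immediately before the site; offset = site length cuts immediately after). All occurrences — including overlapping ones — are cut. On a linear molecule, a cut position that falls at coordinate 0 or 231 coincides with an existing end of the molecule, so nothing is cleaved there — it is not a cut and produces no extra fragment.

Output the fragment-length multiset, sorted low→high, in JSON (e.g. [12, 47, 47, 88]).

[1,1,1,2,4,4,5,6,6,6,7,7,8,8,8,8,8,8,9,10,10,10,11,11,11,11,11,12,13,14]

Scan for sites:
  VbrIII GATCGG/0: at [51, 65, 72, 167] ⇒ [51, 65, 72, 167]
  HnxIII CGAT/2: at [19, 25, 64, 71, 86, 99, 166, 201, 222] ⇒ [21, 27, 66, 73, 88, 101, 168, 203, 224]
  YnoIII TGGGGCA/5: at [3, 79, 91, 104, 129, 139, 156, 175, 186, 209] ⇒ [8, 84, 96, 109, 134, 144, 161, 180, 191, 214]
  FykIX GAGTT/5: at [114] ⇒ [119]
  XjeVI AGCGCCA/5: at [33, 44, 121, 148, 194] ⇒ [38, 49, 126, 153, 199]

All cut coordinates (distinct, sorted): [8, 21, 27, 38, 49, 51, 65, 66, 72, 73, 84, 88, 96, 101, 109, 119, 126, 134, 144, 153, 161, 167, 168, 180, 191, 199, 203, 214, 224]

Fragments:
  [0,8): 8 bp
  [8,21): 13 bp
  [21,27): 6 bp
  [27,38): 11 bp
  [38,49): 11 bp
  [49,51): 2 bp
  [51,65): 14 bp
  [65,66): 1 bp
  [66,72): 6 bp
  [72,73): 1 bp
  [73,84): 11 bp
  [84,88): 4 bp
  [88,96): 8 bp
  [96,101): 5 bp
  [101,109): 8 bp
  [109,119): 10 bp
  [119,126): 7 bp
  [126,134): 8 bp
  [134,144): 10 bp
  [144,153): 9 bp
  [153,161): 8 bp
  [161,167): 6 bp
  [167,168): 1 bp
  [168,180): 12 bp
  [180,191): 11 bp
  [191,199): 8 bp
  [199,203): 4 bp
  [203,214): 11 bp
  [214,224): 10 bp
  [224,231): 7 bp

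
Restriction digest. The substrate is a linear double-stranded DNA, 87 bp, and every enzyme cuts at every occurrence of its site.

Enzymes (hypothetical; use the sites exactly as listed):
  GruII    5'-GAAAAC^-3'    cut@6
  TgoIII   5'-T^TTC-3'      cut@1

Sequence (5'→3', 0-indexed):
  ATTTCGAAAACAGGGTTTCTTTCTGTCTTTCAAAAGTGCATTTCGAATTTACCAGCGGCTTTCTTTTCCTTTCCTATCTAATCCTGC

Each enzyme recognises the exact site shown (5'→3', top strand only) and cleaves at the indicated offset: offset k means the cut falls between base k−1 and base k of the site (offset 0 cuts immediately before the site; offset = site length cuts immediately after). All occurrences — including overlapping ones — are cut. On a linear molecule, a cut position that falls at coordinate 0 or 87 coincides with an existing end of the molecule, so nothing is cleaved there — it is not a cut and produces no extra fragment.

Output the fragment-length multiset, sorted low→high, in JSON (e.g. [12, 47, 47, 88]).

Scan for sites:
  GruII (GAAAAC, off=6): starts [5] → cuts [11]
  TgoIII (TTTC, off=1): starts [1, 15, 19, 27, 40, 59, 64, 69] → cuts [2, 16, 20, 28, 41, 60, 65, 70]

Pooled cuts: [2, 11, 16, 20, 28, 41, 60, 65, 70]

Fragment lengths:
  [0,2): 2 bp
  [2,11): 9 bp
  [11,16): 5 bp
  [16,20): 4 bp
  [20,28): 8 bp
  [28,41): 13 bp
  [41,60): 19 bp
  [60,65): 5 bp
  [65,70): 5 bp
  [70,87): 17 bp

[2,4,5,5,5,8,9,13,17,19]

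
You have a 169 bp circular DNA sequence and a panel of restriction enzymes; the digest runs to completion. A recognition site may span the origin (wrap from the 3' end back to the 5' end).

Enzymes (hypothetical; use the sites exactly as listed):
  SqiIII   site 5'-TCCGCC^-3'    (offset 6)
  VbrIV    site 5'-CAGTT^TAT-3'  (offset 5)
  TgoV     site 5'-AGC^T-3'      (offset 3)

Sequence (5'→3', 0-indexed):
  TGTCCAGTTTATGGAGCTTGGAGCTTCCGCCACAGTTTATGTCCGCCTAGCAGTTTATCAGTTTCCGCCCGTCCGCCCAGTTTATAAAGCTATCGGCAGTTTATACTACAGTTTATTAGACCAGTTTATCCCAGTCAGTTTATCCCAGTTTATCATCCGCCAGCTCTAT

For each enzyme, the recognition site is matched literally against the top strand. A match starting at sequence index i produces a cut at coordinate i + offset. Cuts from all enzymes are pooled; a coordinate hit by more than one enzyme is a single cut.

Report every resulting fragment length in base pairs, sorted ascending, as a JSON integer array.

[3,5,6,7,7,8,8,8,8,10,10,11,11,12,13,14,14,14]

Scan for sites:
  SqiIII (TCCGCC, off=6): starts [25, 41, 63, 71, 155] → cuts [31, 47, 69, 77, 161]
  VbrIV (CAGTTTAT, off=5): starts [4, 32, 50, 77, 96, 108, 121, 135, 145] → cuts [9, 37, 55, 82, 101, 113, 126, 140, 150]
  TgoV (AGCT, off=3): starts [14, 21, 87, 161] → cuts [17, 24, 90, 164]

All cut coordinates (distinct, sorted): [9, 17, 24, 31, 37, 47, 55, 69, 77, 82, 90, 101, 113, 126, 140, 150, 161, 164]

Fragment lengths:
  9→17: 8 bp
  17→24: 7 bp
  24→31: 7 bp
  31→37: 6 bp
  37→47: 10 bp
  47→55: 8 bp
  55→69: 14 bp
  69→77: 8 bp
  77→82: 5 bp
  82→90: 8 bp
  90→101: 11 bp
  101→113: 12 bp
  113→126: 13 bp
  126→140: 14 bp
  140→150: 10 bp
  150→161: 11 bp
  161→164: 3 bp
  164→9 (wrap): 169-164+9 = 14 bp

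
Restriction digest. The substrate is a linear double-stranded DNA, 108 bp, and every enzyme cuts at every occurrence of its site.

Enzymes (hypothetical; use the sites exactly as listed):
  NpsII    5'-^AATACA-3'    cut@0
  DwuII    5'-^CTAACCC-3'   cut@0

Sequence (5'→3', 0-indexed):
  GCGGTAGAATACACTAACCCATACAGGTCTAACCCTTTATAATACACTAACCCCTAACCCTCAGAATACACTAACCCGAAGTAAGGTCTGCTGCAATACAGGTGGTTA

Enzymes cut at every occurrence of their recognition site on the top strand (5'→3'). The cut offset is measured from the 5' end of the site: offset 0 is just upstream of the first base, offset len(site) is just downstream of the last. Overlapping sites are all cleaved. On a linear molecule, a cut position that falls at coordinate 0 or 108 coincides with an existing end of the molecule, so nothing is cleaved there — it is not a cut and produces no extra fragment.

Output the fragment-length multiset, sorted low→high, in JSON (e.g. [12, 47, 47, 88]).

[6,6,6,7,7,11,12,14,15,24]

Scan for sites:
  NpsII AATACA/0: at [7, 40, 64, 94] ⇒ [7, 40, 64, 94]
  DwuII CTAACCC/0: at [13, 28, 46, 53, 70] ⇒ [13, 28, 46, 53, 70]

Pooled cuts: [7, 13, 28, 40, 46, 53, 64, 70, 94]

Fragment lengths:
  [0,7): 7 bp
  [7,13): 6 bp
  [13,28): 15 bp
  [28,40): 12 bp
  [40,46): 6 bp
  [46,53): 7 bp
  [53,64): 11 bp
  [64,70): 6 bp
  [70,94): 24 bp
  [94,108): 14 bp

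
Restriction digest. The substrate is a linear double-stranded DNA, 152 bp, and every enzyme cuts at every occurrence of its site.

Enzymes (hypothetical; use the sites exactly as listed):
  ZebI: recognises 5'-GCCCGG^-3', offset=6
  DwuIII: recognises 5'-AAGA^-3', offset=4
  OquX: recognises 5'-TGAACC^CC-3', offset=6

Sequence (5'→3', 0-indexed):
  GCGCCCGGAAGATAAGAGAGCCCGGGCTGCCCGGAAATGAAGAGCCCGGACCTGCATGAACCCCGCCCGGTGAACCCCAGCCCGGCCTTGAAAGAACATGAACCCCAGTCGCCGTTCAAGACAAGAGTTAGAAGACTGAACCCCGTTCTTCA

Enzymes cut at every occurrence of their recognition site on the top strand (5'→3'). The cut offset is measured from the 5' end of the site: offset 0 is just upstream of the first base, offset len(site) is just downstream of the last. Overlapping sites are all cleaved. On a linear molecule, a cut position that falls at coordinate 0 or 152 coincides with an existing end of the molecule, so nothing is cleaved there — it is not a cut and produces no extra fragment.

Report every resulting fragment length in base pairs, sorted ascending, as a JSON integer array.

[4,5,5,6,6,7,8,8,8,9,9,9,9,9,10,10,13,17]

Site scan:
  ZebI GCCCGG/6: at [2, 19, 28, 43, 64, 79] ⇒ [8, 25, 34, 49, 70, 85]
  DwuIII AAGA/4: at [8, 13, 39, 91, 117, 122, 131] ⇒ [12, 17, 43, 95, 121, 126, 135]
  OquX TGAACCCC/6: at [56, 70, 98, 136] ⇒ [62, 76, 104, 142]

All cut coordinates (distinct, sorted): [8, 12, 17, 25, 34, 43, 49, 62, 70, 76, 85, 95, 104, 121, 126, 135, 142]

Fragments:
  [0,8): 8 bp
  [8,12): 4 bp
  [12,17): 5 bp
  [17,25): 8 bp
  [25,34): 9 bp
  [34,43): 9 bp
  [43,49): 6 bp
  [49,62): 13 bp
  [62,70): 8 bp
  [70,76): 6 bp
  [76,85): 9 bp
  [85,95): 10 bp
  [95,104): 9 bp
  [104,121): 17 bp
  [121,126): 5 bp
  [126,135): 9 bp
  [135,142): 7 bp
  [142,152): 10 bp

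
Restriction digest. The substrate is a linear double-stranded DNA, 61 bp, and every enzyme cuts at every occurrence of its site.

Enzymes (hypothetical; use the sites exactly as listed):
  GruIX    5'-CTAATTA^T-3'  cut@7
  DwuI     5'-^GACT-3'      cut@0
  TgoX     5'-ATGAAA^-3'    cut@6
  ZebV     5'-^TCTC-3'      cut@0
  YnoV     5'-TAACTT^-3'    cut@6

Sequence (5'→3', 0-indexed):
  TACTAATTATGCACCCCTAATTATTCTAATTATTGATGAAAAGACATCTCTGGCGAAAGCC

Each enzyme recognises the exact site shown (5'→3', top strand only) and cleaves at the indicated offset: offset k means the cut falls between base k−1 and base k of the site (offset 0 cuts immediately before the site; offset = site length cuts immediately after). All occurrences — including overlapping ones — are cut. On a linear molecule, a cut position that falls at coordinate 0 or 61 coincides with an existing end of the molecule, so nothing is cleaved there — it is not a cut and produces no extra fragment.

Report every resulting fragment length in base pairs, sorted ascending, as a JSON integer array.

Site scan:
  GruIX CTAATTAT/7: at [2, 16, 25] ⇒ [9, 23, 32]
  DwuI (GACT, off=0): no sites
  TgoX ATGAAA/6: at [35] ⇒ [41]
  ZebV TCTC/0: at [46] ⇒ [46]
  YnoV (TAACTT, off=6): no sites

All cut coordinates (distinct, sorted): [9, 23, 32, 41, 46]

Fragment lengths:
  [0,9): 9 bp
  [9,23): 14 bp
  [23,32): 9 bp
  [32,41): 9 bp
  [41,46): 5 bp
  [46,61): 15 bp

[5,9,9,9,14,15]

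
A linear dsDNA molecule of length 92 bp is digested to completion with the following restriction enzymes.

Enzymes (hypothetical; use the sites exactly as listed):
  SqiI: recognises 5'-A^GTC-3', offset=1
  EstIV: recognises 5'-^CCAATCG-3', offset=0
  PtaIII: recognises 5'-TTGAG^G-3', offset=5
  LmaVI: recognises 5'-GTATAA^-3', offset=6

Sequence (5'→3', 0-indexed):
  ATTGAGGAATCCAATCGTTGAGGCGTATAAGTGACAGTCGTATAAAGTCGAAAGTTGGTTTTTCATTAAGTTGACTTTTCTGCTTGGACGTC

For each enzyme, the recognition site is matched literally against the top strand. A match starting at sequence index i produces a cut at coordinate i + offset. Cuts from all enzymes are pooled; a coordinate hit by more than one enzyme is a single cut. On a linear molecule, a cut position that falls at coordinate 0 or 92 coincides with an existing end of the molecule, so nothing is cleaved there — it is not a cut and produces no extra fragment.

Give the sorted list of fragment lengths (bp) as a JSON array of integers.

[1,4,6,6,8,9,12,46]

Per-enzyme occurrences:
  SqiI (AGTC, off=1): starts [35, 45] → cuts [36, 46]
  EstIV (CCAATCG, off=0): starts [10] → cuts [10]
  PtaIII (TTGAGG, off=5): starts [1, 17] → cuts [6, 22]
  LmaVI (GTATAA, off=6): starts [24, 39] → cuts [30, 45]

All cut coordinates (distinct, sorted): [6, 10, 22, 30, 36, 45, 46]

Fragment lengths:
  [0,6): 6 bp
  [6,10): 4 bp
  [10,22): 12 bp
  [22,30): 8 bp
  [30,36): 6 bp
  [36,45): 9 bp
  [45,46): 1 bp
  [46,92): 46 bp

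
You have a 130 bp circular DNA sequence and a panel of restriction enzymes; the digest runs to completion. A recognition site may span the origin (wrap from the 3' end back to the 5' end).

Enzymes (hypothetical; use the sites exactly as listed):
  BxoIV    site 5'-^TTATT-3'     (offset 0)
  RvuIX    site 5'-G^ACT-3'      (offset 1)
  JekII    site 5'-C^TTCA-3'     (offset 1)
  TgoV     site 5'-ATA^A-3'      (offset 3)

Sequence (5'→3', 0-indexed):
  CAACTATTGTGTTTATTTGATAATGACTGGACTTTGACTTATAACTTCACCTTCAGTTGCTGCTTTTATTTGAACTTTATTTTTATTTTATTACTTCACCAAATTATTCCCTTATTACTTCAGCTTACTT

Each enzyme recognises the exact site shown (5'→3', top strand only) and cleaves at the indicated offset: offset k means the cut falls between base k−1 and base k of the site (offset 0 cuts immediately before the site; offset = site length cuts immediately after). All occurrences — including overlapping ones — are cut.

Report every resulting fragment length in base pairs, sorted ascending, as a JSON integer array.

Per-enzyme occurrences:
  BxoIV TTATT/0: at [12, 65, 76, 82, 87, 103, 111] ⇒ [12, 65, 76, 82, 87, 103, 111]
  RvuIX GACT/1: at [24, 29, 35] ⇒ [25, 30, 36]
  JekII CTTCA/1: at [44, 50, 93, 117, 127] ⇒ [45, 51, 94, 118, 128]
  TgoV ATAA/3: at [19, 40] ⇒ [22, 43]

Pooled cuts: [12, 22, 25, 30, 36, 43, 45, 51, 65, 76, 82, 87, 94, 103, 111, 118, 128]

Fragments:
  12→22: 10 bp
  22→25: 3 bp
  25→30: 5 bp
  30→36: 6 bp
  36→43: 7 bp
  43→45: 2 bp
  45→51: 6 bp
  51→65: 14 bp
  65→76: 11 bp
  76→82: 6 bp
  82→87: 5 bp
  87→94: 7 bp
  94→103: 9 bp
  103→111: 8 bp
  111→118: 7 bp
  118→128: 10 bp
  128→12 (wrap): 130-128+12 = 14 bp

[2,3,5,5,6,6,6,7,7,7,8,9,10,10,11,14,14]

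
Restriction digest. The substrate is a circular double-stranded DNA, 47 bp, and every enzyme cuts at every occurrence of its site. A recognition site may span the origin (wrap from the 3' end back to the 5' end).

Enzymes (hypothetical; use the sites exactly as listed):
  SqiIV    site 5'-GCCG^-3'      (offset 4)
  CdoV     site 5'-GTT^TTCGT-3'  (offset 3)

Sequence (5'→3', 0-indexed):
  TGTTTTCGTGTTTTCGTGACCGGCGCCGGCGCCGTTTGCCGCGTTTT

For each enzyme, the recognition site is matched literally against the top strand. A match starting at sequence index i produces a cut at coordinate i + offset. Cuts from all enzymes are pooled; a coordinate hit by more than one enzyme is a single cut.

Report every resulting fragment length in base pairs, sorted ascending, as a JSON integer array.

Per-enzyme occurrences:
  SqiIV GCCG/4: at [24, 30, 37] ⇒ [28, 34, 41]
  CdoV GTTTTCGT/3: at [1, 9] ⇒ [4, 12]

All cut coordinates (distinct, sorted): [4, 12, 28, 34, 41]

Fragments:
  4→12: 8 bp
  12→28: 16 bp
  28→34: 6 bp
  34→41: 7 bp
  41→4 (wrap): 47-41+4 = 10 bp

[6,7,8,10,16]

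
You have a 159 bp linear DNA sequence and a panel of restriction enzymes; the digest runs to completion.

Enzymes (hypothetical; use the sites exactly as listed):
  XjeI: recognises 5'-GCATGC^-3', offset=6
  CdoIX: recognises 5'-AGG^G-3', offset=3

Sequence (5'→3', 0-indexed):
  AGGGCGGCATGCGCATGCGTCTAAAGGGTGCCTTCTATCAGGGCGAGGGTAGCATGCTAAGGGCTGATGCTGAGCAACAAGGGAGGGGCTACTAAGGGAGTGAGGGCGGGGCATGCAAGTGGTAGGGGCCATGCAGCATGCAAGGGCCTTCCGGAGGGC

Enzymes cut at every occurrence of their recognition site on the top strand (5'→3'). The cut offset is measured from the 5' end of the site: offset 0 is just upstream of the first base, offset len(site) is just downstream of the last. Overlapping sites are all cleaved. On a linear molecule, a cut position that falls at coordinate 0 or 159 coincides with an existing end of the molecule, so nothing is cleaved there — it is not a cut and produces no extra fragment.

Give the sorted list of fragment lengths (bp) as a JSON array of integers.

Site scan:
  XjeI GCATGC/6: at [6, 12, 51, 110, 135] ⇒ [12, 18, 57, 116, 141]
  CdoIX AGGG/3: at [0, 24, 39, 45, 59, 79, 83, 94, 102, 123, 142, 154] ⇒ [3, 27, 42, 48, 62, 82, 86, 97, 105, 126, 145, 157]

All cut coordinates (distinct, sorted): [3, 12, 18, 27, 42, 48, 57, 62, 82, 86, 97, 105, 116, 126, 141, 145, 157]

Fragment lengths:
  [0,3): 3 bp
  [3,12): 9 bp
  [12,18): 6 bp
  [18,27): 9 bp
  [27,42): 15 bp
  [42,48): 6 bp
  [48,57): 9 bp
  [57,62): 5 bp
  [62,82): 20 bp
  [82,86): 4 bp
  [86,97): 11 bp
  [97,105): 8 bp
  [105,116): 11 bp
  [116,126): 10 bp
  [126,141): 15 bp
  [141,145): 4 bp
  [145,157): 12 bp
  [157,159): 2 bp

[2,3,4,4,5,6,6,8,9,9,9,10,11,11,12,15,15,20]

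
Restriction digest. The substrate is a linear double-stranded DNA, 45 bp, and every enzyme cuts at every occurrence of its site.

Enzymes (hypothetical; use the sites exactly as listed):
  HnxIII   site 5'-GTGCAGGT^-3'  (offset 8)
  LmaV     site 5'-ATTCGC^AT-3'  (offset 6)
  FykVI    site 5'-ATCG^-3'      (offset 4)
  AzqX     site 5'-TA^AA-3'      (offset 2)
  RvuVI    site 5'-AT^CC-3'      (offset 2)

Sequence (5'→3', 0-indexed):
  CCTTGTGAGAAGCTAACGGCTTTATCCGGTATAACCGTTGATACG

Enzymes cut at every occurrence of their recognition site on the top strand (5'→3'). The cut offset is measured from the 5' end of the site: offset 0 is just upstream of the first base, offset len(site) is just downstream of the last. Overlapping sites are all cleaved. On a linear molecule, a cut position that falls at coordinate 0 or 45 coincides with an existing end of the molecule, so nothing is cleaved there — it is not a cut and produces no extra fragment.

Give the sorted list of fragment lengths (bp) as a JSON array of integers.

Per-enzyme occurrences:
  HnxIII (GTGCAGGT, off=8): no sites
  LmaV (ATTCGCAT, off=6): no sites
  FykVI (ATCG, off=4): no sites
  AzqX (TAAA, off=2): no sites
  RvuVI (ATCC, off=2): starts [23] → cuts [25]

Pooled cuts: [25]

Fragments:
  [0,25): 25 bp
  [25,45): 20 bp

[20,25]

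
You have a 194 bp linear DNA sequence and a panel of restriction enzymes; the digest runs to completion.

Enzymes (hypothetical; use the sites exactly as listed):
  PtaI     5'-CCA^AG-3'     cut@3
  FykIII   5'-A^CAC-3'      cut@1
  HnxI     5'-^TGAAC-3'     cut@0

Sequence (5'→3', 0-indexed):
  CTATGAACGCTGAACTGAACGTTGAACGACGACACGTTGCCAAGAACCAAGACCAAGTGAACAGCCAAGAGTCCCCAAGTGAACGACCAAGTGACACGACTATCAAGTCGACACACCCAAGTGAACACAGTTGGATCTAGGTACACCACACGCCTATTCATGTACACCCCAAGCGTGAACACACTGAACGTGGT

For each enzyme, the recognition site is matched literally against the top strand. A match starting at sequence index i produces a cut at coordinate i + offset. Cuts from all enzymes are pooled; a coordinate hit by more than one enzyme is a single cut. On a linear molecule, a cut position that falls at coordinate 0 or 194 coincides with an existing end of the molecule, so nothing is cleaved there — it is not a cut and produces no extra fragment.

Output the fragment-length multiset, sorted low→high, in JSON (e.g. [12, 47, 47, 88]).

[2,2,2,2,2,3,3,4,4,4,5,5,5,6,6,7,7,7,7,10,10,10,10,10,10,16,17,18]

Site scan:
  PtaI (CCAAG, off=3): starts [39, 46, 52, 64, 74, 86, 116, 168] → cuts [42, 49, 55, 67, 77, 89, 119, 171]
  FykIII (ACAC, off=1): starts [31, 93, 110, 112, 124, 142, 147, 163, 178, 180] → cuts [32, 94, 111, 113, 125, 143, 148, 164, 179, 181]
  HnxI (TGAAC, off=0): starts [3, 10, 15, 22, 57, 79, 121, 175, 184] → cuts [3, 10, 15, 22, 57, 79, 121, 175, 184]

Pooled cuts: [3, 10, 15, 22, 32, 42, 49, 55, 57, 67, 77, 79, 89, 94, 111, 113, 119, 121, 125, 143, 148, 164, 171, 175, 179, 181, 184]

Fragments:
  [0,3): 3 bp
  [3,10): 7 bp
  [10,15): 5 bp
  [15,22): 7 bp
  [22,32): 10 bp
  [32,42): 10 bp
  [42,49): 7 bp
  [49,55): 6 bp
  [55,57): 2 bp
  [57,67): 10 bp
  [67,77): 10 bp
  [77,79): 2 bp
  [79,89): 10 bp
  [89,94): 5 bp
  [94,111): 17 bp
  [111,113): 2 bp
  [113,119): 6 bp
  [119,121): 2 bp
  [121,125): 4 bp
  [125,143): 18 bp
  [143,148): 5 bp
  [148,164): 16 bp
  [164,171): 7 bp
  [171,175): 4 bp
  [175,179): 4 bp
  [179,181): 2 bp
  [181,184): 3 bp
  [184,194): 10 bp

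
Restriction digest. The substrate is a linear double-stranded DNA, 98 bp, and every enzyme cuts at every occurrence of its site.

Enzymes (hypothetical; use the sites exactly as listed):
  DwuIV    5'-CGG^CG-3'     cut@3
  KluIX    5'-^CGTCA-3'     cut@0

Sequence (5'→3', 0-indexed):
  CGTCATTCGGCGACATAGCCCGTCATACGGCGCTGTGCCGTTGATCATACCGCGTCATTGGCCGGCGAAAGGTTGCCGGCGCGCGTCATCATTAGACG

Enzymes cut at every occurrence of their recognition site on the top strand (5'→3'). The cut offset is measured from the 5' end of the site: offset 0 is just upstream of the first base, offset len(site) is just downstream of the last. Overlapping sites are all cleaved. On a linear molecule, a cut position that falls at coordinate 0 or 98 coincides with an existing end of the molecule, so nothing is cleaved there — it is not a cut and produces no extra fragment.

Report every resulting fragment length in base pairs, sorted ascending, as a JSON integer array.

[4,10,10,10,13,14,15,22]

Per-enzyme occurrences:
  DwuIV CGGCG/3: at [7, 27, 62, 76] ⇒ [10, 30, 65, 79]
  KluIX CGTCA/0: at [0, 20, 52, 83] ⇒ [20, 52, 83] (position 0 is a terminus of the linear molecule — no cut)

Pooled cuts: [10, 20, 30, 52, 65, 79, 83]

Fragments:
  [0,10): 10 bp
  [10,20): 10 bp
  [20,30): 10 bp
  [30,52): 22 bp
  [52,65): 13 bp
  [65,79): 14 bp
  [79,83): 4 bp
  [83,98): 15 bp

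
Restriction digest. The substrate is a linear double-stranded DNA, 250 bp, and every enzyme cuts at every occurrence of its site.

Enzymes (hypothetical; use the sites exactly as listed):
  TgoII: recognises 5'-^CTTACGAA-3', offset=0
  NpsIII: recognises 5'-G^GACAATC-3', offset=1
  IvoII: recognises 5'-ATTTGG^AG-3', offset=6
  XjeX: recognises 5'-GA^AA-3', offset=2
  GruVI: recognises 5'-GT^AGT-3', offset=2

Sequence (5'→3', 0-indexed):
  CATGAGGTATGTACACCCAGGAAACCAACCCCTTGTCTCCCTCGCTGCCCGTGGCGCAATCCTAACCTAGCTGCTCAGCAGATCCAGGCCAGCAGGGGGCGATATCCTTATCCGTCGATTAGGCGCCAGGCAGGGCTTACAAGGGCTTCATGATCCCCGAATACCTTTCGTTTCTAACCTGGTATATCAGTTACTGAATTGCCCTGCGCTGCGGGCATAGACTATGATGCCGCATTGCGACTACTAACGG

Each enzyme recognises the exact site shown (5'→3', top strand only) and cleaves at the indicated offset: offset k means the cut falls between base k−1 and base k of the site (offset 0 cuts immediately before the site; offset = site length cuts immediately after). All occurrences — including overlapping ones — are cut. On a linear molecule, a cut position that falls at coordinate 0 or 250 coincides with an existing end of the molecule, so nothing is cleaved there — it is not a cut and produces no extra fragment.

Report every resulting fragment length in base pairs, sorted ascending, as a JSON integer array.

[22,228]

Per-enzyme occurrences:
  TgoII (CTTACGAA, off=0): no sites
  NpsIII (GGACAATC, off=1): no sites
  IvoII (ATTTGGAG, off=6): no sites
  XjeX GAAA/2: at [20] ⇒ [22]
  GruVI (GTAGT, off=2): no sites

All cut coordinates (distinct, sorted): [22]

Fragment lengths:
  [0,22): 22 bp
  [22,250): 228 bp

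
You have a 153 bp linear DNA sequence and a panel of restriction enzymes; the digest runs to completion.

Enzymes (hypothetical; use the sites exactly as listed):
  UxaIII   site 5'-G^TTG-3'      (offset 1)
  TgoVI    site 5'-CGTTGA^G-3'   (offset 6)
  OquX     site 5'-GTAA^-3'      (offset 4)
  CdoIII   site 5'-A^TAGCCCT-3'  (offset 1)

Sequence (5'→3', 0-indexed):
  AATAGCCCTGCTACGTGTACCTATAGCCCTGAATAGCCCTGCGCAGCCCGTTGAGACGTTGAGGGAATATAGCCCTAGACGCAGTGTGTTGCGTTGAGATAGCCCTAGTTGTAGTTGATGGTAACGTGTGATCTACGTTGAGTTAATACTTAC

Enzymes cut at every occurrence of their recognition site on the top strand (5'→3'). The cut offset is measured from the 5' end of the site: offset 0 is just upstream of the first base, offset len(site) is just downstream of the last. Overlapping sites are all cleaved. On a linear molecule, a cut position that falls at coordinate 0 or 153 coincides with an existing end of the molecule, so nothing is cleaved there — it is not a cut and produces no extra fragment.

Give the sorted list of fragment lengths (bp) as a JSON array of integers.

[2,2,4,4,4,4,4,5,6,7,9,10,10,12,13,17,19,21]

Scan for sites:
  UxaIII (GTTG, off=1): starts [49, 57, 87, 92, 107, 113, 136] → cuts [50, 58, 88, 93, 108, 114, 137]
  TgoVI (CGTTGAG, off=6): starts [48, 56, 91, 135] → cuts [54, 62, 97, 141]
  OquX (GTAA, off=4): starts [120] → cuts [124]
  CdoIII (ATAGCCCT, off=1): starts [1, 22, 32, 68, 98] → cuts [2, 23, 33, 69, 99]

Pooled cuts: [2, 23, 33, 50, 54, 58, 62, 69, 88, 93, 97, 99, 108, 114, 124, 137, 141]

Fragments:
  [0,2): 2 bp
  [2,23): 21 bp
  [23,33): 10 bp
  [33,50): 17 bp
  [50,54): 4 bp
  [54,58): 4 bp
  [58,62): 4 bp
  [62,69): 7 bp
  [69,88): 19 bp
  [88,93): 5 bp
  [93,97): 4 bp
  [97,99): 2 bp
  [99,108): 9 bp
  [108,114): 6 bp
  [114,124): 10 bp
  [124,137): 13 bp
  [137,141): 4 bp
  [141,153): 12 bp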